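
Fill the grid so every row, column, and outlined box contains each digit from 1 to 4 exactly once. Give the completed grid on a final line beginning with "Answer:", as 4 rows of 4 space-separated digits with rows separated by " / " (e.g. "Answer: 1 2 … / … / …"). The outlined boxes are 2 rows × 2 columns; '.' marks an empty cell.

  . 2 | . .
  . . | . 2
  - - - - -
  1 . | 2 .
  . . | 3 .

Step 1. [r4c2∈{4}] r4c2 has the single candidate 4. So r4c2=4.
Step 2. [r1c4∈{1,3,4}] across col 4, 3 lands solely at r1c4. So r1c4=3.
Step 3. [r1c3∈{1,4}] 1 has one home in row 1: r1c3 ⇒ r1c3=1.
Step 4. [r2c1∈{3,4}] col 1 places 3 nowhere but r2c1, so r2c1=3.
Step 5. [r3c2∈{3}] r3c2 has the single candidate 3. So r3c2=3.
Step 6. [r2c3∈{4}] r2c3 is down to just 4. So r2c3=4.
Step 7. [r1c1∈{4}] only 4 remains possible at r1c1, so r1c1=4.
Step 8. [r4c1∈{2}] r4c1 has the single candidate 2, so r4c1=2.
Step 9. [r4c4∈{1}] only 1 remains possible at r4c4. So r4c4=1.
Step 10. [r3c4∈{4}] r3c4 has the single candidate 4, so r3c4=4.
Step 11. [r2c2∈{1}] r2c2 has the single candidate 1 ⇒ r2c2=1.

Answer: 4 2 1 3 / 3 1 4 2 / 1 3 2 4 / 2 4 3 1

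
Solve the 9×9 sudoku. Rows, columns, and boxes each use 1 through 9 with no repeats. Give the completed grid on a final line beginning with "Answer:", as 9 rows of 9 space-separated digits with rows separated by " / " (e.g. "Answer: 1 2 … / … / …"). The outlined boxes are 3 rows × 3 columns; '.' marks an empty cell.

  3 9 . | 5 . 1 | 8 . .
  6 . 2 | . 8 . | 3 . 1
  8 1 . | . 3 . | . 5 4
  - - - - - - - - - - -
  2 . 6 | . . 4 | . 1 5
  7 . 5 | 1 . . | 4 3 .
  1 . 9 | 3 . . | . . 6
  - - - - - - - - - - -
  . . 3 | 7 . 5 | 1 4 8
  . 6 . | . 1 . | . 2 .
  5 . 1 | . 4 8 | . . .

Step 1. [r8c4∈{9}] only 9 remains possible at r8c4. So r8c4=9.
Step 2. [r3c3∈{7}] nothing but 7 survives at r3c3. So r3c3=7.
Step 3. [r9c2∈{2,7}] across col 2, 7 lands solely at r9c2, so r9c2=7.
Step 4. [r7c5∈{2,6}] row 7 places 6 nowhere but r7c5. So r7c5=6.
Step 5. [r1c8∈{6,7}] across row 1, 6 lands solely at r1c8. So r1c8=6.
Step 6. [r5c6∈{2,6,9}] in row 5, 6 fits only at r5c6, so r5c6=6.
Step 7. [r9c8∈{9}] only 9 remains possible at r9c8, so r9c8=9.
Step 8. [r2c8∈{7}] nothing but 7 survives at r2c8, so r2c8=7.
Step 9. [r6c6∈{2,7}] in col 6, 7 fits only at r6c6, so r6c6=7.
Step 10. [r3c6∈{2,9}] col 6 places 2 nowhere but r3c6 ⇒ r3c6=2.
Step 11. [r5c9∈{2,9}] col 9 places 9 nowhere but r5c9 ⇒ r5c9=9.
Step 12. [r6c2∈{4,8}] r6c2 is the only open cell in row 6 admitting 4 ⇒ r6c2=4.
Step 13. [r8c9∈{3,7}] col 9 places 7 nowhere but r8c9 ⇒ r8c9=7.
Step 14. [r4c4∈{8}] nothing but 8 survives at r4c4 ⇒ r4c4=8.
Step 15. [r6c5∈{2,5}] row 6 places 5 nowhere but r6c5. So r6c5=5.
Step 16. [r8c3∈{4,8}] 8 has one home in row 8: r8c3 ⇒ r8c3=8.
Step 17. [r4c5∈{9}] r4c5 has the single candidate 9 ⇒ r4c5=9.
Step 18. [r2c4∈{4}] r2c4 has the single candidate 4, so r2c4=4.
Step 19. [r2c2∈{5}] only 5 remains possible at r2c2, so r2c2=5.
Step 20. [r5c5∈{2}] only 2 remains possible at r5c5. So r5c5=2.
Step 21. [r8c7∈{5}] r8c7 has the single candidate 5, so r8c7=5.
Step 22. [r4c7∈{7}] only 7 remains possible at r4c7 ⇒ r4c7=7.
Step 23. [r1c3∈{4}] r1c3's peers cover all but 4. So r1c3=4.
Step 24. [r1c5∈{7}] r1c5 is down to just 7 ⇒ r1c5=7.
Step 25. [r8c1∈{4}] nothing but 4 survives at r8c1, so r8c1=4.
Step 26. [r3c7∈{9}] r3c7 is down to just 9. So r3c7=9.
Step 27. [r1c9∈{2}] only 2 remains possible at r1c9, so r1c9=2.
Step 28. [r7c1∈{9}] only 9 remains possible at r7c1, so r7c1=9.
Step 29. [r9c4∈{2}] r9c4 is down to just 2 ⇒ r9c4=2.
Step 30. [r2c6∈{9}] nothing but 9 survives at r2c6 ⇒ r2c6=9.
Step 31. [r6c8∈{8}] r6c8 has the single candidate 8 ⇒ r6c8=8.
Step 32. [r5c2∈{8}] r5c2 is down to just 8, so r5c2=8.
Step 33. [r3c4∈{6}] r3c4 has the single candidate 6, so r3c4=6.
Step 34. [r9c7∈{6}] r9c7's peers cover all but 6. So r9c7=6.
Step 35. [r7c2∈{2}] r7c2 is down to just 2, so r7c2=2.
Step 36. [r6c7∈{2}] r6c7 is down to just 2, so r6c7=2.
Step 37. [r4c2∈{3}] only 3 remains possible at r4c2 ⇒ r4c2=3.
Step 38. [r9c9∈{3}] only 3 remains possible at r9c9 ⇒ r9c9=3.
Step 39. [r8c6∈{3}] only 3 remains possible at r8c6 ⇒ r8c6=3.

Answer: 3 9 4 5 7 1 8 6 2 / 6 5 2 4 8 9 3 7 1 / 8 1 7 6 3 2 9 5 4 / 2 3 6 8 9 4 7 1 5 / 7 8 5 1 2 6 4 3 9 / 1 4 9 3 5 7 2 8 6 / 9 2 3 7 6 5 1 4 8 / 4 6 8 9 1 3 5 2 7 / 5 7 1 2 4 8 6 9 3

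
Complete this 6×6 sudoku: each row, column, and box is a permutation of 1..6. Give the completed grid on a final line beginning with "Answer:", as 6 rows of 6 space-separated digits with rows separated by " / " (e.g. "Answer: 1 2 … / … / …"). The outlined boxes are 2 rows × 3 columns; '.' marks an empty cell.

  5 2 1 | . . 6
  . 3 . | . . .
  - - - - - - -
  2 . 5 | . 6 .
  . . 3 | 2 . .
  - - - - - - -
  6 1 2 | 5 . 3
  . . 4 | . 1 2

Step 1. [r2c1∈{4}] only 4 remains possible at r2c1, so r2c1=4.
Step 2. [r3c4∈{1,3,4}] across row 3, 3 lands solely at r3c4. So r3c4=3.
Step 3. [r3c6∈{1,4}] 1 has one home in row 3: r3c6, so r3c6=1.
Step 4. [r4c6∈{4,5}] 4 has one home in col 6: r4c6. So r4c6=4.
Step 5. [r5c5∈{4}] only 4 remains possible at r5c5. So r5c5=4.
Step 6. [r2c5∈{2,5}] across row 2, 2 lands solely at r2c5, so r2c5=2.
Step 7. [r6c1∈{3}] nothing but 3 survives at r6c1 ⇒ r6c1=3.
Step 8. [r2c6∈{5}] only 5 remains possible at r2c6 ⇒ r2c6=5.
Step 9. [r1c4∈{4}] r1c4's peers cover all but 4, so r1c4=4.
Step 10. [r6c4∈{6}] nothing but 6 survives at r6c4, so r6c4=6.
Step 11. [r4c5∈{5}] r4c5's peers cover all but 5, so r4c5=5.
Step 12. [r2c4∈{1}] r2c4 has the single candidate 1 ⇒ r2c4=1.
Step 13. [r2c3∈{6}] r2c3's peers cover all but 6 ⇒ r2c3=6.
Step 14. [r1c5∈{3}] r1c5's peers cover all but 3 ⇒ r1c5=3.
Step 15. [r4c1∈{1}] only 1 remains possible at r4c1 ⇒ r4c1=1.
Step 16. [r4c2∈{6}] only 6 remains possible at r4c2. So r4c2=6.
Step 17. [r6c2∈{5}] r6c2 has the single candidate 5, so r6c2=5.
Step 18. [r3c2∈{4}] only 4 remains possible at r3c2 ⇒ r3c2=4.

Answer: 5 2 1 4 3 6 / 4 3 6 1 2 5 / 2 4 5 3 6 1 / 1 6 3 2 5 4 / 6 1 2 5 4 3 / 3 5 4 6 1 2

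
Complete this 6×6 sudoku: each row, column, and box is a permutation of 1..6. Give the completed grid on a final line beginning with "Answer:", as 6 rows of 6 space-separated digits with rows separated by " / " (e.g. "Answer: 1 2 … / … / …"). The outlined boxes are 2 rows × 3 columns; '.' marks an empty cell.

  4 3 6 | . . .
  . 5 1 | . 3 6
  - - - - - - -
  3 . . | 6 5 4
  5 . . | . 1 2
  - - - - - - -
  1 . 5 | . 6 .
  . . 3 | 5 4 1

Step 1. [r5c4∈{2,3}] 2 has one home in box 6: r5c4, so r5c4=2.
Step 2. [r4c2∈{4,6}] in row 4, 6 fits only at r4c2, so r4c2=6.
Step 3. [r6c2∈{2}] nothing but 2 survives at r6c2. So r6c2=2.
Step 4. [r1c4∈{1}] r1c4's peers cover all but 1. So r1c4=1.
Step 5. [r6c1∈{6}] only 6 remains possible at r6c1. So r6c1=6.
Step 6. [r1c6∈{5}] r1c6 is down to just 5 ⇒ r1c6=5.
Step 7. [r2c1∈{2}] r2c1 has the single candidate 2 ⇒ r2c1=2.
Step 8. [r5c6∈{3}] nothing but 3 survives at r5c6. So r5c6=3.
Step 9. [r1c5∈{2}] r1c5's peers cover all but 2, so r1c5=2.
Step 10. [r2c4∈{4}] r2c4 has the single candidate 4, so r2c4=4.
Step 11. [r3c3∈{2}] nothing but 2 survives at r3c3, so r3c3=2.
Step 12. [r5c2∈{4}] only 4 remains possible at r5c2 ⇒ r5c2=4.
Step 13. [r4c3∈{4}] r4c3 is down to just 4. So r4c3=4.
Step 14. [r4c4∈{3}] r4c4's peers cover all but 3. So r4c4=3.
Step 15. [r3c2∈{1}] r3c2 is down to just 1, so r3c2=1.

Answer: 4 3 6 1 2 5 / 2 5 1 4 3 6 / 3 1 2 6 5 4 / 5 6 4 3 1 2 / 1 4 5 2 6 3 / 6 2 3 5 4 1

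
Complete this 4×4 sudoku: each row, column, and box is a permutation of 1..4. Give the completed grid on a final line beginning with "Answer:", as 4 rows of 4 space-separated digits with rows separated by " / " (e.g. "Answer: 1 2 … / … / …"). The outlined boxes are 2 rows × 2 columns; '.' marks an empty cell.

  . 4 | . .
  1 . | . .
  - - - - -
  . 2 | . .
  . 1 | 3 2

Step 1. [r2c2∈{3}] r2c2 is down to just 3. So r2c2=3.
Step 2. [r2c3∈{2,4}] across row 2, 2 lands solely at r2c3 ⇒ r2c3=2.
Step 3. [r3c3∈{1,4}] across col 3, 4 lands solely at r3c3. So r3c3=4.
Step 4. [r1c4∈{1,3}] r1c4 is the only open cell in row 1 admitting 3. So r1c4=3.
Step 5. [r4c1∈{4}] r4c1's peers cover all but 4 ⇒ r4c1=4.
Step 6. [r1c3∈{1}] r1c3 is down to just 1, so r1c3=1.
Step 7. [r1c1∈{2}] only 2 remains possible at r1c1. So r1c1=2.
Step 8. [r3c4∈{1}] nothing but 1 survives at r3c4. So r3c4=1.
Step 9. [r3c1∈{3}] r3c1's peers cover all but 3, so r3c1=3.
Step 10. [r2c4∈{4}] r2c4 has the single candidate 4 ⇒ r2c4=4.

Answer: 2 4 1 3 / 1 3 2 4 / 3 2 4 1 / 4 1 3 2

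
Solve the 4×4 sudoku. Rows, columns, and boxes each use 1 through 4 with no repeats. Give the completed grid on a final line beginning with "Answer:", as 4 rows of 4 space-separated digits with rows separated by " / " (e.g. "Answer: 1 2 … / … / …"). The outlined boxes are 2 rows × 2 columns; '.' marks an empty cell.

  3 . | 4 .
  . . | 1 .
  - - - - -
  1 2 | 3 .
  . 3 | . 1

Step 1. [r2c1∈{2,4}] across col 1, 2 lands solely at r2c1. So r2c1=2.
Step 2. [r1c4∈{2}] r1c4 has the single candidate 2. So r1c4=2.
Step 3. [r4c1∈{4}] nothing but 4 survives at r4c1. So r4c1=4.
Step 4. [r3c4∈{4}] r3c4 has the single candidate 4. So r3c4=4.
Step 5. [r4c3∈{2}] only 2 remains possible at r4c3 ⇒ r4c3=2.
Step 6. [r1c2∈{1}] only 1 remains possible at r1c2 ⇒ r1c2=1.
Step 7. [r2c2∈{4}] nothing but 4 survives at r2c2, so r2c2=4.
Step 8. [r2c4∈{3}] r2c4 is down to just 3. So r2c4=3.

Answer: 3 1 4 2 / 2 4 1 3 / 1 2 3 4 / 4 3 2 1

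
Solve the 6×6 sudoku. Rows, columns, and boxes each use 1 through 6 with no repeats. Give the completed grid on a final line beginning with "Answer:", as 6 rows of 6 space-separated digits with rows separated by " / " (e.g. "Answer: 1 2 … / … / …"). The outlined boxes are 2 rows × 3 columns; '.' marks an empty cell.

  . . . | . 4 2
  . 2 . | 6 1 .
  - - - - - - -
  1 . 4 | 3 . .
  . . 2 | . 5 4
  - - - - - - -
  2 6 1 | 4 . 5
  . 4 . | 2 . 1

Step 1. [r1c4∈{5}] r1c4 is down to just 5. So r1c4=5.
Step 2. [r2c1∈{3,4,5}] in row 2, 4 fits only at r2c1 ⇒ r2c1=4.
Step 3. [r6c1∈{3,5}] 5 has one home in col 1: r6c1 ⇒ r6c1=5.
Step 4. [r6c3∈{3}] r6c3 has the single candidate 3. So r6c3=3.
Step 5. [r4c2∈{3}] nothing but 3 survives at r4c2, so r4c2=3.
Step 6. [r3c5∈{2,6}] in row 3, 2 fits only at r3c5, so r3c5=2.
Step 7. [r1c3∈{6}] nothing but 6 survives at r1c3. So r1c3=6.
Step 8. [r1c1∈{3}] r1c1 is down to just 3. So r1c1=3.
Step 9. [r6c5∈{6}] nothing but 6 survives at r6c5. So r6c5=6.
Step 10. [r3c6∈{6}] r3c6 has the single candidate 6 ⇒ r3c6=6.
Step 11. [r4c1∈{6}] nothing but 6 survives at r4c1. So r4c1=6.
Step 12. [r3c2∈{5}] nothing but 5 survives at r3c2. So r3c2=5.
Step 13. [r1c2∈{1}] r1c2 has the single candidate 1 ⇒ r1c2=1.
Step 14. [r5c5∈{3}] r5c5's peers cover all but 3. So r5c5=3.
Step 15. [r2c3∈{5}] nothing but 5 survives at r2c3, so r2c3=5.
Step 16. [r2c6∈{3}] nothing but 3 survives at r2c6, so r2c6=3.
Step 17. [r4c4∈{1}] r4c4 has the single candidate 1. So r4c4=1.

Answer: 3 1 6 5 4 2 / 4 2 5 6 1 3 / 1 5 4 3 2 6 / 6 3 2 1 5 4 / 2 6 1 4 3 5 / 5 4 3 2 6 1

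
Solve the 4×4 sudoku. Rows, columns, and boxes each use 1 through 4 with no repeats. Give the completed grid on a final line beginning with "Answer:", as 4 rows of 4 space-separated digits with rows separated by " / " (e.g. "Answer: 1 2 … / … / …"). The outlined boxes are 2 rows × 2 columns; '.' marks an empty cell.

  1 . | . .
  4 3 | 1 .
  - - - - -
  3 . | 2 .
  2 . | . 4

Step 1. [r1c4∈{2,3}] col 4 places 3 nowhere but r1c4. So r1c4=3.
Step 2. [r3c2∈{1,4}] across row 3, 4 lands solely at r3c2. So r3c2=4.
Step 3. [r2c4∈{2}] only 2 remains possible at r2c4, so r2c4=2.
Step 4. [r4c3∈{3}] only 3 remains possible at r4c3, so r4c3=3.
Step 5. [r1c3∈{4}] r1c3's peers cover all but 4, so r1c3=4.
Step 6. [r1c2∈{2}] r1c2 has the single candidate 2. So r1c2=2.
Step 7. [r4c2∈{1}] r4c2 is down to just 1 ⇒ r4c2=1.
Step 8. [r3c4∈{1}] only 1 remains possible at r3c4. So r3c4=1.

Answer: 1 2 4 3 / 4 3 1 2 / 3 4 2 1 / 2 1 3 4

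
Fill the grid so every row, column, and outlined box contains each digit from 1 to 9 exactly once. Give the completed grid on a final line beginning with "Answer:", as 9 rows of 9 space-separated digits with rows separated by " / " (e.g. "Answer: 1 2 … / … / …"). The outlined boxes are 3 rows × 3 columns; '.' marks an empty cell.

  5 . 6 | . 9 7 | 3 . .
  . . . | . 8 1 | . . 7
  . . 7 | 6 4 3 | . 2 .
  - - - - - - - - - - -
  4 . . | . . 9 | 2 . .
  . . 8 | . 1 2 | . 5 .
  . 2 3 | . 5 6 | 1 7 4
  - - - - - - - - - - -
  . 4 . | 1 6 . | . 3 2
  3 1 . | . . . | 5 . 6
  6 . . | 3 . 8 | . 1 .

Step 1. [r9c9∈{9}] r9c9's peers cover all but 9. So r9c9=9.
Step 2. [r2c8∈{4,6,9}] r2c8 is the only open cell in col 8 admitting 9 ⇒ r2c8=9.
Step 3. [r3c7∈{8}] r3c7's peers cover all but 8, so r3c7=8.
Step 4. [r6c1∈{9}] nothing but 9 survives at r6c1 ⇒ r6c1=9.
Step 5. [r8c4∈{2,4,7,9}] in col 4, 9 fits only at r8c4, so r8c4=9.
Step 6. [r5c1∈{7}] r5c1's peers cover all but 7, so r5c1=7.
Step 7. [r8c3∈{2}] r8c3 is down to just 2, so r8c3=2.
Step 8. [r9c3∈{5}] r9c3 has the single candidate 5 ⇒ r9c3=5.
Step 9. [r9c7∈{4,7}] r9c7 is the only open cell in row 9 admitting 4 ⇒ r9c7=4.
Step 10. [r4c8∈{6,8}] r4c8 is the only open cell in col 8 admitting 6, so r4c8=6.
Step 11. [r4c4∈{7,8}] in col 4, 7 fits only at r4c4 ⇒ r4c4=7.
Step 12. [r1c9∈{1}] only 1 remains possible at r1c9 ⇒ r1c9=1.
Step 13. [r8c5∈{7}] nothing but 7 survives at r8c5 ⇒ r8c5=7.
Step 14. [r4c9∈{3,8}] r4c9 is the only open cell in row 4 admitting 8, so r4c9=8.
Step 15. [r2c4∈{2,5}] r2c4 is the only open cell in row 2 admitting 5 ⇒ r2c4=5.
Step 16. [r4c2∈{5}] only 5 remains possible at r4c2, so r4c2=5.
Step 17. [r8c6∈{4}] r8c6's peers cover all but 4. So r8c6=4.
Step 18. [r4c5∈{3}] nothing but 3 survives at r4c5 ⇒ r4c5=3.
Step 19. [r9c5∈{2}] r9c5 has the single candidate 2, so r9c5=2.
Step 20. [r8c8∈{8}] r8c8 is down to just 8. So r8c8=8.
Step 21. [r7c1∈{8}] r7c1's peers cover all but 8. So r7c1=8.
Step 22. [r5c9∈{3}] r5c9 is down to just 3, so r5c9=3.
Step 23. [r2c1∈{2}] r2c1 is down to just 2. So r2c1=2.
Step 24. [r7c6∈{5}] r7c6 has the single candidate 5. So r7c6=5.
Step 25. [r2c3∈{4}] nothing but 4 survives at r2c3 ⇒ r2c3=4.
Step 26. [r1c4∈{2}] r1c4 has the single candidate 2. So r1c4=2.
Step 27. [r3c9∈{5}] nothing but 5 survives at r3c9 ⇒ r3c9=5.
Step 28. [r7c7∈{7}] r7c7's peers cover all but 7. So r7c7=7.
Step 29. [r7c3∈{9}] nothing but 9 survives at r7c3. So r7c3=9.
Step 30. [r1c2∈{8}] r1c2 has the single candidate 8, so r1c2=8.
Step 31. [r5c2∈{6}] r5c2 has the single candidate 6. So r5c2=6.
Step 32. [r3c2∈{9}] nothing but 9 survives at r3c2. So r3c2=9.
Step 33. [r1c8∈{4}] r1c8 has the single candidate 4. So r1c8=4.
Step 34. [r2c7∈{6}] r2c7 has the single candidate 6. So r2c7=6.
Step 35. [r6c4∈{8}] only 8 remains possible at r6c4, so r6c4=8.
Step 36. [r2c2∈{3}] r2c2's peers cover all but 3, so r2c2=3.
Step 37. [r5c7∈{9}] nothing but 9 survives at r5c7, so r5c7=9.
Step 38. [r3c1∈{1}] r3c1 has the single candidate 1. So r3c1=1.
Step 39. [r9c2∈{7}] nothing but 7 survives at r9c2. So r9c2=7.
Step 40. [r5c4∈{4}] nothing but 4 survives at r5c4 ⇒ r5c4=4.
Step 41. [r4c3∈{1}] nothing but 1 survives at r4c3 ⇒ r4c3=1.

Answer: 5 8 6 2 9 7 3 4 1 / 2 3 4 5 8 1 6 9 7 / 1 9 7 6 4 3 8 2 5 / 4 5 1 7 3 9 2 6 8 / 7 6 8 4 1 2 9 5 3 / 9 2 3 8 5 6 1 7 4 / 8 4 9 1 6 5 7 3 2 / 3 1 2 9 7 4 5 8 6 / 6 7 5 3 2 8 4 1 9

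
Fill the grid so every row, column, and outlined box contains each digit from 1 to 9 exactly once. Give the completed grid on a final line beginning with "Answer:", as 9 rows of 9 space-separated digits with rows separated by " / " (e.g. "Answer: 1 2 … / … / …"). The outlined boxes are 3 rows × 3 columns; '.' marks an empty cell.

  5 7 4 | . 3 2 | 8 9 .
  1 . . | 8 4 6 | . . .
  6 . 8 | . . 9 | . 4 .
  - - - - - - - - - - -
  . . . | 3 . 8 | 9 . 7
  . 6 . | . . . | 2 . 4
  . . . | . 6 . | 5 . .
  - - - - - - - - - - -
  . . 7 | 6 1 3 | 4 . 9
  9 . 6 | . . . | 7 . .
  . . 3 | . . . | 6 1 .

Step 1. [r6c9∈{1,3,8}] 1 has one home in box 6: r6c9. So r6c9=1.
Step 2. [r8c2∈{1,2,4,5,8}] row 8 places 1 nowhere but r8c2. So r8c2=1.
Step 3. [r2c7∈{3}] r2c7's peers cover all but 3. So r2c7=3.
Step 4. [r8c9∈{2,3,5,8}] r8c9 is the only open cell in col 9 admitting 3 ⇒ r8c9=3.
Step 5. [r9c9∈{2,5,8}] in col 9, 8 fits only at r9c9. So r9c9=8.
Step 6. [r5c6∈{1,5,7}] r5c6 is the only open cell in col 6 admitting 1 ⇒ r5c6=1.
Step 7. [r2c8∈{2,5,7}] in row 2, 7 fits only at r2c8 ⇒ r2c8=7.
Step 8. [r3c2∈{2,3}] 3 has one home in row 3: r3c2 ⇒ r3c2=3.
Step 9. [r8c5∈{2,5,8}] in row 8, 8 fits only at r8c5 ⇒ r8c5=8.
Step 10. [r3c9∈{2,5}] row 3 places 2 nowhere but r3c9, so r3c9=2.
Step 11. [r4c3∈{1,2,5}] r4c3 is the only open cell in row 4 admitting 1 ⇒ r4c3=1.
Step 12. [r5c3∈{5,9}] 5 has one home in col 3: r5c3, so r5c3=5.
Step 13. [r4c5∈{2,5}] across row 4, 5 lands solely at r4c5. So r4c5=5.
Step 14. [r6c4∈{2,4,7,9}] box 5 places 2 nowhere but r6c4, so r6c4=2.
Step 15. [r6c6∈{4,7}] r6c6 is the only open cell in box 5 admitting 4 ⇒ r6c6=4.
Step 16. [r3c4∈{1,5,7}] across row 3, 5 lands solely at r3c4. So r3c4=5.
Step 17. [r9c5∈{2,7,9}] r9c5 is the only open cell in col 5 admitting 2 ⇒ r9c5=2.
Step 18. [r6c1∈{3,7,8}] row 6 places 7 nowhere but r6c1, so r6c1=7.
Step 19. [r9c1∈{4}] r9c1 is down to just 4. So r9c1=4.
Step 20. [r8c6∈{5}] only 5 remains possible at r8c6 ⇒ r8c6=5.
Step 21. [r5c1∈{3,8}] across col 1, 3 lands solely at r5c1. So r5c1=3.
Step 22. [r6c2∈{8,9}] box 4 places 8 nowhere but r6c2. So r6c2=8.
Step 23. [r4c1∈{2}] r4c1 is down to just 2. So r4c1=2.
Step 24. [r7c2∈{2,5}] across box 7, 2 lands solely at r7c2 ⇒ r7c2=2.
Step 25. [r9c4∈{7,9}] row 9 places 9 nowhere but r9c4, so r9c4=9.
Step 26. [r5c4∈{7}] only 7 remains possible at r5c4, so r5c4=7.
Step 27. [r2c2∈{9}] r2c2's peers cover all but 9. So r2c2=9.
Step 28. [r7c8∈{5}] r7c8 is down to just 5. So r7c8=5.
Step 29. [r6c3∈{9}] r6c3 is down to just 9, so r6c3=9.
Step 30. [r4c8∈{6}] r4c8 has the single candidate 6 ⇒ r4c8=6.
Step 31. [r4c2∈{4}] nothing but 4 survives at r4c2 ⇒ r4c2=4.
Step 32. [r2c9∈{5}] only 5 remains possible at r2c9, so r2c9=5.
Step 33. [r9c2∈{5}] r9c2 is down to just 5 ⇒ r9c2=5.
Step 34. [r8c8∈{2}] r8c8 is down to just 2, so r8c8=2.
Step 35. [r2c3∈{2}] only 2 remains possible at r2c3, so r2c3=2.
Step 36. [r8c4∈{4}] r8c4 is down to just 4, so r8c4=4.
Step 37. [r1c4∈{1}] r1c4 is down to just 1 ⇒ r1c4=1.
Step 38. [r5c8∈{8}] nothing but 8 survives at r5c8 ⇒ r5c8=8.
Step 39. [r3c7∈{1}] r3c7 is down to just 1 ⇒ r3c7=1.
Step 40. [r9c6∈{7}] r9c6's peers cover all but 7, so r9c6=7.
Step 41. [r1c9∈{6}] r1c9 has the single candidate 6, so r1c9=6.
Step 42. [r3c5∈{7}] r3c5's peers cover all but 7, so r3c5=7.
Step 43. [r6c8∈{3}] only 3 remains possible at r6c8, so r6c8=3.
Step 44. [r7c1∈{8}] r7c1 has the single candidate 8 ⇒ r7c1=8.
Step 45. [r5c5∈{9}] only 9 remains possible at r5c5 ⇒ r5c5=9.

Answer: 5 7 4 1 3 2 8 9 6 / 1 9 2 8 4 6 3 7 5 / 6 3 8 5 7 9 1 4 2 / 2 4 1 3 5 8 9 6 7 / 3 6 5 7 9 1 2 8 4 / 7 8 9 2 6 4 5 3 1 / 8 2 7 6 1 3 4 5 9 / 9 1 6 4 8 5 7 2 3 / 4 5 3 9 2 7 6 1 8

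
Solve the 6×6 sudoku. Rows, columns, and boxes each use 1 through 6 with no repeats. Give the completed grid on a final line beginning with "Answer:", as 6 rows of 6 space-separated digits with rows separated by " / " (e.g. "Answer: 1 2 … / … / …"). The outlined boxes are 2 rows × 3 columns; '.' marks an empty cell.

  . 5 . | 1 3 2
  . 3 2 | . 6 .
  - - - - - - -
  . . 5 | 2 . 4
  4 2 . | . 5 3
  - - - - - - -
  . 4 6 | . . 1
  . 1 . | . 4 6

Step 1. [r3c1∈{1,3,6}] 3 has one home in row 3: r3c1. So r3c1=3.
Step 2. [r5c4∈{3,5}] in row 5, 3 fits only at r5c4, so r5c4=3.
Step 3. [r5c1∈{2,5}] row 5 places 5 nowhere but r5c1 ⇒ r5c1=5.
Step 4. [r2c4∈{4,5}] row 2 places 4 nowhere but r2c4. So r2c4=4.
Step 5. [r2c6∈{5}] nothing but 5 survives at r2c6 ⇒ r2c6=5.
Step 6. [r3c5∈{1}] r3c5's peers cover all but 1 ⇒ r3c5=1.
Step 7. [r4c3∈{1}] nothing but 1 survives at r4c3. So r4c3=1.
Step 8. [r1c3∈{4}] nothing but 4 survives at r1c3. So r1c3=4.
Step 9. [r2c1∈{1}] r2c1 is down to just 1, so r2c1=1.
Step 10. [r6c1∈{2}] nothing but 2 survives at r6c1, so r6c1=2.
Step 11. [r6c3∈{3}] r6c3's peers cover all but 3. So r6c3=3.
Step 12. [r6c4∈{5}] only 5 remains possible at r6c4. So r6c4=5.
Step 13. [r4c4∈{6}] r4c4 is down to just 6, so r4c4=6.
Step 14. [r5c5∈{2}] r5c5 is down to just 2 ⇒ r5c5=2.
Step 15. [r1c1∈{6}] only 6 remains possible at r1c1 ⇒ r1c1=6.
Step 16. [r3c2∈{6}] r3c2 has the single candidate 6 ⇒ r3c2=6.

Answer: 6 5 4 1 3 2 / 1 3 2 4 6 5 / 3 6 5 2 1 4 / 4 2 1 6 5 3 / 5 4 6 3 2 1 / 2 1 3 5 4 6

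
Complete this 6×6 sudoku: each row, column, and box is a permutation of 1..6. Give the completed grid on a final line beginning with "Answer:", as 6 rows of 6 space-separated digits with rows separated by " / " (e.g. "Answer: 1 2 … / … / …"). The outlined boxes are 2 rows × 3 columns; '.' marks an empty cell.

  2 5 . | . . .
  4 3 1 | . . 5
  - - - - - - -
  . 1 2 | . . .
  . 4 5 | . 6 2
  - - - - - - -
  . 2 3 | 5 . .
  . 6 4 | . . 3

Step 1. [r3c6∈{4}] r3c6 has the single candidate 4, so r3c6=4.
Step 2. [r3c4∈{3}] r3c4 is down to just 3. So r3c4=3.
Step 3. [r1c4∈{1,4,6}] col 4 places 4 nowhere but r1c4 ⇒ r1c4=4.
Step 4. [r5c1∈{1}] r5c1's peers cover all but 1 ⇒ r5c1=1.
Step 5. [r2c5∈{2}] r2c5's peers cover all but 2 ⇒ r2c5=2.
Step 6. [r6c5∈{1}] r6c5 is down to just 1. So r6c5=1.
Step 7. [r1c3∈{6}] only 6 remains possible at r1c3 ⇒ r1c3=6.
Step 8. [r6c1∈{5}] r6c1 is down to just 5 ⇒ r6c1=5.
Step 9. [r3c5∈{5}] r3c5 has the single candidate 5 ⇒ r3c5=5.
Step 10. [r6c4∈{2}] r6c4 is down to just 2, so r6c4=2.
Step 11. [r2c4∈{6}] nothing but 6 survives at r2c4. So r2c4=6.
Step 12. [r5c5∈{4}] nothing but 4 survives at r5c5 ⇒ r5c5=4.
Step 13. [r1c6∈{1}] r1c6 is down to just 1 ⇒ r1c6=1.
Step 14. [r4c4∈{1}] nothing but 1 survives at r4c4. So r4c4=1.
Step 15. [r4c1∈{3}] nothing but 3 survives at r4c1 ⇒ r4c1=3.
Step 16. [r1c5∈{3}] r1c5's peers cover all but 3. So r1c5=3.
Step 17. [r5c6∈{6}] only 6 remains possible at r5c6 ⇒ r5c6=6.
Step 18. [r3c1∈{6}] nothing but 6 survives at r3c1, so r3c1=6.

Answer: 2 5 6 4 3 1 / 4 3 1 6 2 5 / 6 1 2 3 5 4 / 3 4 5 1 6 2 / 1 2 3 5 4 6 / 5 6 4 2 1 3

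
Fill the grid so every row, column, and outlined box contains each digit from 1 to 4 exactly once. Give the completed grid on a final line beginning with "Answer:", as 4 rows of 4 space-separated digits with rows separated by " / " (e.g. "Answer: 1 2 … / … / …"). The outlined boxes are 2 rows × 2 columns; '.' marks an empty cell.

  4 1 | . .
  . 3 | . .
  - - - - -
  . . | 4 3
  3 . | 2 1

Step 1. [r2c1∈{2}] r2c1 is down to just 2, so r2c1=2.
Step 2. [r4c2∈{4}] r4c2 has the single candidate 4, so r4c2=4.
Step 3. [r1c4∈{2}] r1c4 has the single candidate 2. So r1c4=2.
Step 4. [r2c4∈{4}] only 4 remains possible at r2c4 ⇒ r2c4=4.
Step 5. [r3c1∈{1}] only 1 remains possible at r3c1. So r3c1=1.
Step 6. [r1c3∈{3}] nothing but 3 survives at r1c3, so r1c3=3.
Step 7. [r3c2∈{2}] r3c2 is down to just 2, so r3c2=2.
Step 8. [r2c3∈{1}] nothing but 1 survives at r2c3 ⇒ r2c3=1.

Answer: 4 1 3 2 / 2 3 1 4 / 1 2 4 3 / 3 4 2 1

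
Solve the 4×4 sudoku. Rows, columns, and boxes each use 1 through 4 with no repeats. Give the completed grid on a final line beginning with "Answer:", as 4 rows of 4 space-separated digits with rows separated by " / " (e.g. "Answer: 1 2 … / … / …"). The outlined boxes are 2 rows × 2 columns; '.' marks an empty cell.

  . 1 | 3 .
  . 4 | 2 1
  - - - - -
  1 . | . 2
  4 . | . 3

Step 1. [r2c1∈{3}] r2c1's peers cover all but 3, so r2c1=3.
Step 2. [r1c1∈{2}] only 2 remains possible at r1c1. So r1c1=2.
Step 3. [r1c4∈{4}] nothing but 4 survives at r1c4 ⇒ r1c4=4.
Step 4. [r4c2∈{2}] nothing but 2 survives at r4c2. So r4c2=2.
Step 5. [r4c3∈{1}] r4c3 is down to just 1 ⇒ r4c3=1.
Step 6. [r3c2∈{3}] r3c2 is down to just 3 ⇒ r3c2=3.
Step 7. [r3c3∈{4}] only 4 remains possible at r3c3, so r3c3=4.

Answer: 2 1 3 4 / 3 4 2 1 / 1 3 4 2 / 4 2 1 3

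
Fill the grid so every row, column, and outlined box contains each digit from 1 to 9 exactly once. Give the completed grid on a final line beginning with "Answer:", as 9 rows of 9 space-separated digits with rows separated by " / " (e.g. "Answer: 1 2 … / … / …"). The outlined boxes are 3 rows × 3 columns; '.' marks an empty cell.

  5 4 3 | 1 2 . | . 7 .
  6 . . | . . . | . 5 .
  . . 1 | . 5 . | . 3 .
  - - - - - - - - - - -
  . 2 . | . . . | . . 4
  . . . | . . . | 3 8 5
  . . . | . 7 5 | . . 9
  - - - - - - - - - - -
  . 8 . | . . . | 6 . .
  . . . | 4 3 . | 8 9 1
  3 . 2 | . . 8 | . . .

Step 1. [r8c1∈{7}] r8c1's peers cover all but 7, so r8c1=7.
Step 2. [r4c3∈{5,6,7,8,9}] row 4 places 5 nowhere but r4c3 ⇒ r4c3=5.
Step 3. [r8c3∈{6}] r8c3 has the single candidate 6, so r8c3=6.
Step 4. [r2c7∈{1,2,4,9}] across row 2, 1 lands solely at r2c7 ⇒ r2c7=1.
Step 5. [r3c7∈{2,4,9}] 4 has one home in box 3: r3c7 ⇒ r3c7=4.
Step 6. [r7c4∈{2,5,7,9}] across row 7, 5 lands solely at r7c4, so r7c4=5.
Step 7. [r1c9∈{6,8}] row 1 places 8 nowhere but r1c9. So r1c9=8.
Step 8. [r1c6∈{6,9}] row 1 places 6 nowhere but r1c6, so r1c6=6.
Step 9. [r9c9∈{7}] nothing but 7 survives at r9c9, so r9c9=7.
Step 10. [r7c6∈{1,2,7,9}] r7c6 is the only open cell in row 7 admitting 7, so r7c6=7.
Step 11. [r3c6∈{9}] nothing but 9 survives at r3c6. So r3c6=9.
Step 12. [r3c2∈{7}] nothing but 7 survives at r3c2. So r3c2=7.
Step 13. [r3c4∈{8}] nothing but 8 survives at r3c4. So r3c4=8.
Step 14. [r4c5∈{1,6,8,9}] in col 5, 8 fits only at r4c5, so r4c5=8.
Step 15. [r2c2∈{9}] only 9 remains possible at r2c2 ⇒ r2c2=9.
Step 16. [r6c1∈{1,4,8}] in col 1, 8 fits only at r6c1, so r6c1=8.
Step 17. [r6c3∈{4}] r6c3's peers cover all but 4 ⇒ r6c3=4.
Step 18. [r7c1∈{1,4,9}] r7c1 is the only open cell in col 1 admitting 4. So r7c1=4.
Step 19. [r9c2∈{1,5}] in box 7, 1 fits only at r9c2, so r9c2=1.
Step 20. [r6c8∈{1,2,6}] in row 6, 1 fits only at r6c8. So r6c8=1.
Step 21. [r5c2∈{6}] r5c2 has the single candidate 6. So r5c2=6.
Step 22. [r6c4∈{2,3,6}] across row 6, 6 lands solely at r6c4. So r6c4=6.
Step 23. [r9c4∈{9}] only 9 remains possible at r9c4 ⇒ r9c4=9.
Step 24. [r5c5∈{1,4,9}] r5c5 is the only open cell in col 5 admitting 9 ⇒ r5c5=9.
Step 25. [r5c6∈{1,2,4}] in row 5, 4 fits only at r5c6 ⇒ r5c6=4.
Step 26. [r4c6∈{1,3}] col 6 places 1 nowhere but r4c6. So r4c6=1.
Step 27. [r2c9∈{2}] r2c9 has the single candidate 2 ⇒ r2c9=2.
Step 28. [r2c4∈{3,7}] across row 2, 7 lands solely at r2c4. So r2c4=7.
Step 29. [r4c4∈{3}] nothing but 3 survives at r4c4, so r4c4=3.
Step 30. [r5c4∈{2}] r5c4 is down to just 2, so r5c4=2.
Step 31. [r2c5∈{4}] only 4 remains possible at r2c5, so r2c5=4.
Step 32. [r2c6∈{3}] only 3 remains possible at r2c6. So r2c6=3.
Step 33. [r9c7∈{5}] r9c7 is down to just 5, so r9c7=5.
Step 34. [r3c1∈{2}] r3c1 has the single candidate 2, so r3c1=2.
Step 35. [r2c3∈{8}] r2c3 is down to just 8, so r2c3=8.
Step 36. [r5c1∈{1}] r5c1's peers cover all but 1 ⇒ r5c1=1.
Step 37. [r7c8∈{2}] only 2 remains possible at r7c8. So r7c8=2.
Step 38. [r1c7∈{9}] nothing but 9 survives at r1c7, so r1c7=9.
Step 39. [r7c9∈{3}] only 3 remains possible at r7c9. So r7c9=3.
Step 40. [r4c8∈{6}] r4c8's peers cover all but 6, so r4c8=6.
Step 41. [r7c5∈{1}] r7c5 is down to just 1. So r7c5=1.
Step 42. [r6c7∈{2}] r6c7's peers cover all but 2, so r6c7=2.
Step 43. [r9c5∈{6}] r9c5 is down to just 6 ⇒ r9c5=6.
Step 44. [r4c7∈{7}] r4c7 has the single candidate 7 ⇒ r4c7=7.
Step 45. [r5c3∈{7}] r5c3 is down to just 7. So r5c3=7.
Step 46. [r4c1∈{9}] r4c1 is down to just 9. So r4c1=9.
Step 47. [r6c2∈{3}] nothing but 3 survives at r6c2, so r6c2=3.
Step 48. [r9c8∈{4}] r9c8 has the single candidate 4 ⇒ r9c8=4.
Step 49. [r8c2∈{5}] nothing but 5 survives at r8c2 ⇒ r8c2=5.
Step 50. [r3c9∈{6}] nothing but 6 survives at r3c9, so r3c9=6.
Step 51. [r7c3∈{9}] r7c3's peers cover all but 9 ⇒ r7c3=9.
Step 52. [r8c6∈{2}] r8c6 is down to just 2 ⇒ r8c6=2.

Answer: 5 4 3 1 2 6 9 7 8 / 6 9 8 7 4 3 1 5 2 / 2 7 1 8 5 9 4 3 6 / 9 2 5 3 8 1 7 6 4 / 1 6 7 2 9 4 3 8 5 / 8 3 4 6 7 5 2 1 9 / 4 8 9 5 1 7 6 2 3 / 7 5 6 4 3 2 8 9 1 / 3 1 2 9 6 8 5 4 7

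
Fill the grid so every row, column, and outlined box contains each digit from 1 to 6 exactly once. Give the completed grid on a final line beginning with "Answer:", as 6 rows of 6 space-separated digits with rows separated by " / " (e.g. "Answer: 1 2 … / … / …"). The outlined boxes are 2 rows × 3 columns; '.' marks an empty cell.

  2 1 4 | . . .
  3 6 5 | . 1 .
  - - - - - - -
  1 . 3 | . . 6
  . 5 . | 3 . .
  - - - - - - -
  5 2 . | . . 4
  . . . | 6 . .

Step 1. [r3c2∈{4}] r3c2 is down to just 4, so r3c2=4.
Step 2. [r4c3∈{2,6}] across col 3, 2 lands solely at r4c3 ⇒ r4c3=2.
Step 3. [r5c5∈{3}] r5c5 is down to just 3. So r5c5=3.
Step 4. [r1c4∈{5}] r1c4 has the single candidate 5, so r1c4=5.
Step 5. [r6c6∈{1,2,5}] 5 has one home in col 6: r6c6, so r6c6=5.
Step 6. [r3c4∈{2}] nothing but 2 survives at r3c4 ⇒ r3c4=2.
Step 7. [r5c3∈{1,6}] r5c3 is the only open cell in row 5 admitting 6. So r5c3=6.
Step 8. [r4c5∈{4}] r4c5's peers cover all but 4. So r4c5=4.
Step 9. [r5c4∈{1}] r5c4's peers cover all but 1. So r5c4=1.
Step 10. [r2c6∈{2}] r2c6 is down to just 2. So r2c6=2.
Step 11. [r6c3∈{1}] r6c3 is down to just 1. So r6c3=1.
Step 12. [r1c5∈{6}] r1c5 has the single candidate 6. So r1c5=6.
Step 13. [r6c1∈{4}] r6c1's peers cover all but 4. So r6c1=4.
Step 14. [r1c6∈{3}] r1c6's peers cover all but 3 ⇒ r1c6=3.
Step 15. [r4c6∈{1}] only 1 remains possible at r4c6 ⇒ r4c6=1.
Step 16. [r2c4∈{4}] r2c4 is down to just 4 ⇒ r2c4=4.
Step 17. [r6c5∈{2}] r6c5's peers cover all but 2 ⇒ r6c5=2.
Step 18. [r6c2∈{3}] r6c2 has the single candidate 3. So r6c2=3.
Step 19. [r3c5∈{5}] nothing but 5 survives at r3c5 ⇒ r3c5=5.
Step 20. [r4c1∈{6}] r4c1 is down to just 6, so r4c1=6.

Answer: 2 1 4 5 6 3 / 3 6 5 4 1 2 / 1 4 3 2 5 6 / 6 5 2 3 4 1 / 5 2 6 1 3 4 / 4 3 1 6 2 5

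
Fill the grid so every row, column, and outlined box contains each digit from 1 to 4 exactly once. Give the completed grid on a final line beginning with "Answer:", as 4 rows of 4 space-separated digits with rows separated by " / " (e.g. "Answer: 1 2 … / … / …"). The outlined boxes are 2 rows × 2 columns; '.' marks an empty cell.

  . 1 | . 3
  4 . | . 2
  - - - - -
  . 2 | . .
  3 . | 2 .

Step 1. [r4c4∈{1,4}] row 4 places 1 nowhere but r4c4. So r4c4=1.
Step 2. [r1c3∈{4}] r1c3's peers cover all but 4. So r1c3=4.
Step 3. [r3c4∈{4}] only 4 remains possible at r3c4 ⇒ r3c4=4.
Step 4. [r4c2∈{4}] r4c2 has the single candidate 4. So r4c2=4.
Step 5. [r1c1∈{2}] nothing but 2 survives at r1c1. So r1c1=2.
Step 6. [r2c2∈{3}] r2c2 has the single candidate 3. So r2c2=3.
Step 7. [r3c1∈{1}] r3c1 is down to just 1. So r3c1=1.
Step 8. [r2c3∈{1}] only 1 remains possible at r2c3 ⇒ r2c3=1.
Step 9. [r3c3∈{3}] r3c3 is down to just 3, so r3c3=3.

Answer: 2 1 4 3 / 4 3 1 2 / 1 2 3 4 / 3 4 2 1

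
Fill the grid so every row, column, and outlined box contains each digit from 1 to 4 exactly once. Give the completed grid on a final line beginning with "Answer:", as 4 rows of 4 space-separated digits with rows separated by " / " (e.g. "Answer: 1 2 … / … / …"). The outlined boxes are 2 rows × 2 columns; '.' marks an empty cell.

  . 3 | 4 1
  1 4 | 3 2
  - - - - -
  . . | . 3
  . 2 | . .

Step 1. [r3c3∈{1,2}] 2 has one home in row 3: r3c3, so r3c3=2.
Step 2. [r3c1∈{4}] only 4 remains possible at r3c1, so r3c1=4.
Step 3. [r4c1∈{3}] r4c1's peers cover all but 3 ⇒ r4c1=3.
Step 4. [r4c3∈{1}] nothing but 1 survives at r4c3 ⇒ r4c3=1.
Step 5. [r1c1∈{2}] only 2 remains possible at r1c1. So r1c1=2.
Step 6. [r3c2∈{1}] only 1 remains possible at r3c2. So r3c2=1.
Step 7. [r4c4∈{4}] nothing but 4 survives at r4c4. So r4c4=4.

Answer: 2 3 4 1 / 1 4 3 2 / 4 1 2 3 / 3 2 1 4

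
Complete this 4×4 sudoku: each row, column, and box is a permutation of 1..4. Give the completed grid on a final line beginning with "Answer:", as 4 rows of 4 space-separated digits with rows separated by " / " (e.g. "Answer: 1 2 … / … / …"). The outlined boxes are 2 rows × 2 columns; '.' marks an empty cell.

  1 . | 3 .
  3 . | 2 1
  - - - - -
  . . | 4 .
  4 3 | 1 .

Step 1. [r1c2∈{2,4}] r1c2 is the only open cell in row 1 admitting 2 ⇒ r1c2=2.
Step 2. [r4c4∈{2}] only 2 remains possible at r4c4 ⇒ r4c4=2.
Step 3. [r1c4∈{4}] r1c4 is down to just 4, so r1c4=4.
Step 4. [r3c2∈{1}] nothing but 1 survives at r3c2, so r3c2=1.
Step 5. [r3c1∈{2}] r3c1 has the single candidate 2, so r3c1=2.
Step 6. [r2c2∈{4}] r2c2 has the single candidate 4 ⇒ r2c2=4.
Step 7. [r3c4∈{3}] r3c4's peers cover all but 3. So r3c4=3.

Answer: 1 2 3 4 / 3 4 2 1 / 2 1 4 3 / 4 3 1 2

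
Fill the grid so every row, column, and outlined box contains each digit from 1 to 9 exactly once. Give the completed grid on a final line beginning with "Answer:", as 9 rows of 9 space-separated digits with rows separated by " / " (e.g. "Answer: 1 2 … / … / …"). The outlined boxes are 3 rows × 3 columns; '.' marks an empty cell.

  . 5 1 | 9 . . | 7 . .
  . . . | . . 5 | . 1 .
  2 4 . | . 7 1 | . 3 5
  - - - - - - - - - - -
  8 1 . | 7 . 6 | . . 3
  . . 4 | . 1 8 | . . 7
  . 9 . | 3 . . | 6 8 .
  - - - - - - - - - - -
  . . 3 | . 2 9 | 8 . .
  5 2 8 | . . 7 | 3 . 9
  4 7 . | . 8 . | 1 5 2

Step 1. [r7c2∈{6}] r7c2's peers cover all but 6 ⇒ r7c2=6.
Step 2. [r2c1∈{3,6,7,9}] r2c1 is the only open cell in col 1 admitting 9, so r2c1=9.
Step 3. [r7c9∈{4}] r7c9's peers cover all but 4 ⇒ r7c9=4.
Step 4. [r9c4∈{6}] only 6 remains possible at r9c4, so r9c4=6.
Step 5. [r8c5∈{4}] nothing but 4 survives at r8c5, so r8c5=4.
Step 6. [r2c4∈{2,4,8}] r2c4 is the only open cell in col 4 admitting 4, so r2c4=4.
Step 7. [r4c7∈{2,4,5,9}] in col 7, 4 fits only at r4c7 ⇒ r4c7=4.
Step 8. [r5c4∈{2,5}] across col 4, 2 lands solely at r5c4 ⇒ r5c4=2.
Step 9. [r6c3∈{2,5,7}] row 6 places 2 nowhere but r6c3, so r6c3=2.
Step 10. [r3c3∈{6}] r3c3's peers cover all but 6. So r3c3=6.
Step 11. [r1c1∈{3}] only 3 remains possible at r1c1, so r1c1=3.
Step 12. [r1c5∈{6}] r1c5 is down to just 6, so r1c5=6.
Step 13. [r5c8∈{9}] nothing but 9 survives at r5c8. So r5c8=9.
Step 14. [r4c8∈{2}] only 2 remains possible at r4c8, so r4c8=2.
Step 15. [r8c4∈{1}] r8c4's peers cover all but 1 ⇒ r8c4=1.
Step 16. [r4c5∈{5,9}] r4c5 is the only open cell in row 4 admitting 9. So r4c5=9.
Step 17. [r2c2∈{8}] r2c2 is down to just 8. So r2c2=8.
Step 18. [r6c9∈{1}] r6c9 is down to just 1 ⇒ r6c9=1.
Step 19. [r5c1∈{6}] r5c1 is down to just 6 ⇒ r5c1=6.
Step 20. [r2c3∈{7}] r2c3's peers cover all but 7 ⇒ r2c3=7.
Step 21. [r6c6∈{4}] r6c6 has the single candidate 4. So r6c6=4.
Step 22. [r6c5∈{5}] nothing but 5 survives at r6c5, so r6c5=5.
Step 23. [r3c7∈{9}] r3c7's peers cover all but 9, so r3c7=9.
Step 24. [r5c2∈{3}] r5c2 has the single candidate 3 ⇒ r5c2=3.
Step 25. [r1c9∈{8}] nothing but 8 survives at r1c9. So r1c9=8.
Step 26. [r2c7∈{2}] only 2 remains possible at r2c7, so r2c7=2.
Step 27. [r9c6∈{3}] nothing but 3 survives at r9c6, so r9c6=3.
Step 28. [r8c8∈{6}] r8c8 is down to just 6 ⇒ r8c8=6.
Step 29. [r7c1∈{1}] nothing but 1 survives at r7c1. So r7c1=1.
Step 30. [r6c1∈{7}] r6c1 has the single candidate 7 ⇒ r6c1=7.
Step 31. [r3c4∈{8}] only 8 remains possible at r3c4, so r3c4=8.
Step 32. [r9c3∈{9}] only 9 remains possible at r9c3 ⇒ r9c3=9.
Step 33. [r1c6∈{2}] only 2 remains possible at r1c6, so r1c6=2.
Step 34. [r2c9∈{6}] r2c9 has the single candidate 6 ⇒ r2c9=6.
Step 35. [r1c8∈{4}] only 4 remains possible at r1c8. So r1c8=4.
Step 36. [r7c4∈{5}] nothing but 5 survives at r7c4, so r7c4=5.
Step 37. [r7c8∈{7}] r7c8 is down to just 7. So r7c8=7.
Step 38. [r2c5∈{3}] r2c5 is down to just 3, so r2c5=3.
Step 39. [r5c7∈{5}] only 5 remains possible at r5c7. So r5c7=5.
Step 40. [r4c3∈{5}] r4c3 is down to just 5, so r4c3=5.

Answer: 3 5 1 9 6 2 7 4 8 / 9 8 7 4 3 5 2 1 6 / 2 4 6 8 7 1 9 3 5 / 8 1 5 7 9 6 4 2 3 / 6 3 4 2 1 8 5 9 7 / 7 9 2 3 5 4 6 8 1 / 1 6 3 5 2 9 8 7 4 / 5 2 8 1 4 7 3 6 9 / 4 7 9 6 8 3 1 5 2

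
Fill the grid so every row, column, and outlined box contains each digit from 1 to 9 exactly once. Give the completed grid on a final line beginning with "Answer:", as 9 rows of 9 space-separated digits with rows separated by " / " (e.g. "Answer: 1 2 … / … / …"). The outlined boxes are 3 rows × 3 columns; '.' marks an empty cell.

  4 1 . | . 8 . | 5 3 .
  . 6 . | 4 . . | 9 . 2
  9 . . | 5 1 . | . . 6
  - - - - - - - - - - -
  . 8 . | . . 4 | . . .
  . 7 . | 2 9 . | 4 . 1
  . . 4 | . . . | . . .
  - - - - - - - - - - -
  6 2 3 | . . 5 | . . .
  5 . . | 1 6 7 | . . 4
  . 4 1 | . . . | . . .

Step 1. [r1c9∈{7}] only 7 remains possible at r1c9. So r1c9=7.
Step 2. [r3c7∈{8}] only 8 remains possible at r3c7, so r3c7=8.
Step 3. [r6c2∈{3,5,9}] across col 2, 5 lands solely at r6c2 ⇒ r6c2=5.
Step 4. [r2c6∈{3}] r2c6 is down to just 3. So r2c6=3.
Step 5. [r4c3∈{2,6,9}] box 4 places 9 nowhere but r4c3. So r4c3=9.
Step 6. [r8c7∈{2,3}] across row 8, 3 lands solely at r8c7 ⇒ r8c7=3.
Step 7. [r8c8∈{2,8,9}] in row 8, 2 fits only at r8c8, so r8c8=2.
Step 8. [r5c8∈{5,6,8}] r5c8 is the only open cell in row 5 admitting 5, so r5c8=5.
Step 9. [r2c5∈{7}] r2c5 is down to just 7 ⇒ r2c5=7.
Step 10. [r6c5∈{3}] r6c5 is down to just 3. So r6c5=3.
Step 11. [r5c6∈{6,8}] r5c6 is the only open cell in row 5 admitting 8 ⇒ r5c6=8.
Step 12. [r4c1∈{1,2,3}] row 4 places 1 nowhere but r4c1 ⇒ r4c1=1.
Step 13. [r3c6∈{2}] r3c6 has the single candidate 2, so r3c6=2.
Step 14. [r9c6∈{9}] r9c6 has the single candidate 9, so r9c6=9.
Step 15. [r7c4∈{8}] r7c4 is down to just 8. So r7c4=8.
Step 16. [r9c1∈{7,8}] across col 1, 7 lands solely at r9c1 ⇒ r9c1=7.
Step 17. [r4c7∈{2,6,7}] in row 4, 2 fits only at r4c7. So r4c7=2.
Step 18. [r1c6∈{6}] r1c6 has the single candidate 6 ⇒ r1c6=6.
Step 19. [r7c7∈{1,7}] col 7 places 1 nowhere but r7c7, so r7c7=1.
Step 20. [r6c7∈{6,7}] in col 7, 7 fits only at r6c7 ⇒ r6c7=7.
Step 21. [r4c8∈{6}] nothing but 6 survives at r4c8, so r4c8=6.
Step 22. [r9c8∈{8}] r9c8 has the single candidate 8. So r9c8=8.
Step 23. [r6c8∈{9}] nothing but 9 survives at r6c8 ⇒ r6c8=9.
Step 24. [r8c3∈{8}] nothing but 8 survives at r8c3, so r8c3=8.
Step 25. [r5c3∈{6}] r5c3's peers cover all but 6 ⇒ r5c3=6.
Step 26. [r6c1∈{2}] nothing but 2 survives at r6c1, so r6c1=2.
Step 27. [r3c2∈{3}] only 3 remains possible at r3c2, so r3c2=3.
Step 28. [r4c5∈{5}] r4c5 has the single candidate 5, so r4c5=5.
Step 29. [r4c4∈{7}] r4c4's peers cover all but 7. So r4c4=7.
Step 30. [r8c2∈{9}] nothing but 9 survives at r8c2. So r8c2=9.
Step 31. [r1c4∈{9}] r1c4 has the single candidate 9 ⇒ r1c4=9.
Step 32. [r2c3∈{5}] nothing but 5 survives at r2c3, so r2c3=5.
Step 33. [r3c3∈{7}] only 7 remains possible at r3c3, so r3c3=7.
Step 34. [r1c3∈{2}] nothing but 2 survives at r1c3 ⇒ r1c3=2.
Step 35. [r2c1∈{8}] r2c1 is down to just 8, so r2c1=8.
Step 36. [r6c6∈{1}] only 1 remains possible at r6c6, so r6c6=1.
Step 37. [r5c1∈{3}] nothing but 3 survives at r5c1 ⇒ r5c1=3.
Step 38. [r6c9∈{8}] r6c9 is down to just 8. So r6c9=8.
Step 39. [r9c4∈{3}] r9c4's peers cover all but 3. So r9c4=3.
Step 40. [r3c8∈{4}] r3c8 has the single candidate 4. So r3c8=4.
Step 41. [r6c4∈{6}] r6c4 has the single candidate 6. So r6c4=6.
Step 42. [r2c8∈{1}] r2c8 has the single candidate 1 ⇒ r2c8=1.
Step 43. [r7c8∈{7}] r7c8's peers cover all but 7, so r7c8=7.
Step 44. [r4c9∈{3}] nothing but 3 survives at r4c9. So r4c9=3.
Step 45. [r7c5∈{4}] r7c5's peers cover all but 4. So r7c5=4.
Step 46. [r7c9∈{9}] r7c9's peers cover all but 9. So r7c9=9.
Step 47. [r9c9∈{5}] only 5 remains possible at r9c9. So r9c9=5.
Step 48. [r9c7∈{6}] only 6 remains possible at r9c7 ⇒ r9c7=6.
Step 49. [r9c5∈{2}] nothing but 2 survives at r9c5. So r9c5=2.

Answer: 4 1 2 9 8 6 5 3 7 / 8 6 5 4 7 3 9 1 2 / 9 3 7 5 1 2 8 4 6 / 1 8 9 7 5 4 2 6 3 / 3 7 6 2 9 8 4 5 1 / 2 5 4 6 3 1 7 9 8 / 6 2 3 8 4 5 1 7 9 / 5 9 8 1 6 7 3 2 4 / 7 4 1 3 2 9 6 8 5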